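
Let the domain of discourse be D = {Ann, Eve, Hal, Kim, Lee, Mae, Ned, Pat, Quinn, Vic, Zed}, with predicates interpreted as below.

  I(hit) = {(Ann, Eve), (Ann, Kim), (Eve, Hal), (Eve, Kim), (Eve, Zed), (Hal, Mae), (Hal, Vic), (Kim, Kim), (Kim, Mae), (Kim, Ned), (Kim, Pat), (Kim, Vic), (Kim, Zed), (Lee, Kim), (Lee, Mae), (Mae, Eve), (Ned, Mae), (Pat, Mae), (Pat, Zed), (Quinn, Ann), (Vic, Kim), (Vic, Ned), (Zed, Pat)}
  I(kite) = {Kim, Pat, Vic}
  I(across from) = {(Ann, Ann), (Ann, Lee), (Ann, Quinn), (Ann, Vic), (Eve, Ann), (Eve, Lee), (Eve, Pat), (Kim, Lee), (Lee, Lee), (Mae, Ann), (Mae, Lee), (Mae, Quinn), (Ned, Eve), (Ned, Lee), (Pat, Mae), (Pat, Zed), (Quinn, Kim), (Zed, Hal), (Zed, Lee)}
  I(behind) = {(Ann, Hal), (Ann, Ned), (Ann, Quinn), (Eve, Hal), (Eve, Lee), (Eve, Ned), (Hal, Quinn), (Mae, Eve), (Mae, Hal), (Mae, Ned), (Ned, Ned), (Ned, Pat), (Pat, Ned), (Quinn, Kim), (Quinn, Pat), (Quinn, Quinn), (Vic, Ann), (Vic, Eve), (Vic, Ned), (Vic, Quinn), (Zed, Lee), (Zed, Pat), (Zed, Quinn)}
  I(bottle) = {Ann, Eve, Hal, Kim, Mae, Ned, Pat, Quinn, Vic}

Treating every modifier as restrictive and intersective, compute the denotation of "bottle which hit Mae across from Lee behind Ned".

{Ned}

⟦which hit Mae⟧ = {x : ⟨x, Mae⟩ ∈ ⟦hit⟧} = {Hal, Kim, Lee, Ned, Pat}
⟦across from Lee⟧ = {x : ⟨x, Lee⟩ ∈ ⟦across from⟧} = {Ann, Eve, Kim, Lee, Mae, Ned, Zed}
⟦behind Ned⟧ = {x : ⟨x, Ned⟩ ∈ ⟦behind⟧} = {Ann, Eve, Mae, Ned, Pat, Vic}
⟦bottle⟧ = {Ann, Eve, Hal, Kim, Mae, Ned, Pat, Quinn, Vic}
… ∩ ⟦which hit Mae⟧ = {Ann, Eve, Hal, Kim, Mae, Ned, Pat, Quinn, Vic} ∩ {Hal, Kim, Lee, Ned, Pat} = {Hal, Kim, Ned, Pat}
… ∩ ⟦across from Lee⟧ = {Hal, Kim, Ned, Pat} ∩ {Ann, Eve, Kim, Lee, Mae, Ned, Zed} = {Kim, Ned}
… ∩ ⟦behind Ned⟧ = {Kim, Ned} ∩ {Ann, Eve, Mae, Ned, Pat, Vic} = {Ned}
So ⟦bottle which hit Mae across from Lee behind Ned⟧ = {Ned}.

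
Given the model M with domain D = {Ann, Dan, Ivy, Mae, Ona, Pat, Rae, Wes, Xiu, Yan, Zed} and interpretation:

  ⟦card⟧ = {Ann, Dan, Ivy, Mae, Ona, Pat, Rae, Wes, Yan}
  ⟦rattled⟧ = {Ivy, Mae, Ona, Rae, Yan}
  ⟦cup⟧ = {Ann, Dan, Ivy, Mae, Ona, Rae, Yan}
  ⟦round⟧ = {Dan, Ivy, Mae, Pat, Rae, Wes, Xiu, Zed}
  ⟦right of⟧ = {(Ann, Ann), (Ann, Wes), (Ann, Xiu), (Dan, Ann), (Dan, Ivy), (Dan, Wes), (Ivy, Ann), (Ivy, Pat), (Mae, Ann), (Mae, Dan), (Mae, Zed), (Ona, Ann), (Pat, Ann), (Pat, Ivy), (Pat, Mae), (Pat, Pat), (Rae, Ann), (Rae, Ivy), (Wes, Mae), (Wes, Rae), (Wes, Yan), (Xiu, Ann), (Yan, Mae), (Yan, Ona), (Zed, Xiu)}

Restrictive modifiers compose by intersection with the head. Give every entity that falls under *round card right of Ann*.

⟦right of Ann⟧ = {x : ⟨x, Ann⟩ ∈ ⟦right of⟧} = {Ann, Dan, Ivy, Mae, Ona, Pat, Rae, Xiu}
⟦card⟧ = {Ann, Dan, Ivy, Mae, Ona, Pat, Rae, Wes, Yan}
… ∩ ⟦right of Ann⟧ = {Ann, Dan, Ivy, Mae, Ona, Pat, Rae, Wes, Yan} ∩ {Ann, Dan, Ivy, Mae, Ona, Pat, Rae, Xiu} = {Ann, Dan, Ivy, Mae, Ona, Pat, Rae}
… ∩ ⟦round⟧ = {Ann, Dan, Ivy, Mae, Ona, Pat, Rae} ∩ {Dan, Ivy, Mae, Pat, Rae, Wes, Xiu, Zed} = {Dan, Ivy, Mae, Pat, Rae}
So ⟦round card right of Ann⟧ = {Dan, Ivy, Mae, Pat, Rae}.

{Dan, Ivy, Mae, Pat, Rae}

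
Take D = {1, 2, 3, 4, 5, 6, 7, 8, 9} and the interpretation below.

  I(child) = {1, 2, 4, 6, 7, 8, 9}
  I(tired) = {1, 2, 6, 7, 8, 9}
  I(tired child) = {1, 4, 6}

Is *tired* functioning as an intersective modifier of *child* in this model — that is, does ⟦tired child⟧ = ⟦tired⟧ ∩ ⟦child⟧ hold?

⟦tired⟧ ∩ ⟦child⟧ = {1, 2, 6, 7, 8, 9} ∩ {1, 2, 4, 6, 7, 8, 9} = {1, 2, 6, 7, 8, 9}
Observed ⟦tired child⟧ = {1, 4, 6}.
These differ, so the modifier is not intersective in this model.

no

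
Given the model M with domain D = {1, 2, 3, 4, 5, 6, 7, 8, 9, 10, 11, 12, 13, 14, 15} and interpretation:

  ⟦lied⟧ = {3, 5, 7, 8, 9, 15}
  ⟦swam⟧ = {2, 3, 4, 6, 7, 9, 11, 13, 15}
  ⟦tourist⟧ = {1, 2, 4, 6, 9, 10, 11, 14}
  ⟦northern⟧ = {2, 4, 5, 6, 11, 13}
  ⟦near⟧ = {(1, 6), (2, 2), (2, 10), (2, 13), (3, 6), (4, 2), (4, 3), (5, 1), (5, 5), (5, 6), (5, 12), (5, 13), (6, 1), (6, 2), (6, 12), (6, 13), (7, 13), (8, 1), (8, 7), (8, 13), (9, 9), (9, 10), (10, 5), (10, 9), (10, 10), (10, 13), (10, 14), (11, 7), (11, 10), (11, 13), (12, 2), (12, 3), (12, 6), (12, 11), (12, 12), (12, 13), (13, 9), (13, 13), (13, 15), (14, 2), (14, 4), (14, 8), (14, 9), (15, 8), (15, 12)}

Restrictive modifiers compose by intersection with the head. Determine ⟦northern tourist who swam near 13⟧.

{2, 6, 11}

⟦who swam⟧ = ⟦swam⟧ = {2, 3, 4, 6, 7, 9, 11, 13, 15}
⟦near 13⟧ = {x : ⟨x, 13⟩ ∈ ⟦near⟧} = {2, 5, 6, 7, 8, 10, 11, 12, 13}
⟦tourist⟧ = {1, 2, 4, 6, 9, 10, 11, 14}
… ∩ ⟦who swam⟧ = {1, 2, 4, 6, 9, 10, 11, 14} ∩ {2, 3, 4, 6, 7, 9, 11, 13, 15} = {2, 4, 6, 9, 11}
… ∩ ⟦near 13⟧ = {2, 4, 6, 9, 11} ∩ {2, 5, 6, 7, 8, 10, 11, 12, 13} = {2, 6, 11}
… ∩ ⟦northern⟧ = {2, 6, 11} ∩ {2, 4, 5, 6, 11, 13} = {2, 6, 11}
So ⟦northern tourist who swam near 13⟧ = {2, 6, 11}.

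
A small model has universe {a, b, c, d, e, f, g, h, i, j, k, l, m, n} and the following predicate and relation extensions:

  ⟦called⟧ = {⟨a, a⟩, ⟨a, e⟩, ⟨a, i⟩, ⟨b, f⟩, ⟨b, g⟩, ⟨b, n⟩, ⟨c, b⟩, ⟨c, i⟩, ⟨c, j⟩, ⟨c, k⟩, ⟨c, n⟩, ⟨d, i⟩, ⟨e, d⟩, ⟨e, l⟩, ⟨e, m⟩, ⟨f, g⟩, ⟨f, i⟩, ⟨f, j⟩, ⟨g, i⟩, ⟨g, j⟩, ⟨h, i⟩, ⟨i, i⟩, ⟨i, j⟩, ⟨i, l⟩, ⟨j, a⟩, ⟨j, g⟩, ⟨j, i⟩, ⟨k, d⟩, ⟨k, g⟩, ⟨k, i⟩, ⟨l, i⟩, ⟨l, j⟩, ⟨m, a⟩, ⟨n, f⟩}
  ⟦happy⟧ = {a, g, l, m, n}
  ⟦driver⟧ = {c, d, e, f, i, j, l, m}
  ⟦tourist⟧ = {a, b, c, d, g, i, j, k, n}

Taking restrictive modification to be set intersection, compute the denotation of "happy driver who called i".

⟦who called i⟧ = {x : ⟨x, i⟩ ∈ ⟦called⟧} = {a, c, d, f, g, h, i, j, k, l}
⟦driver⟧ = {c, d, e, f, i, j, l, m}
… ∩ ⟦who called i⟧ = {c, d, e, f, i, j, l, m} ∩ {a, c, d, f, g, h, i, j, k, l} = {c, d, f, i, j, l}
… ∩ ⟦happy⟧ = {c, d, f, i, j, l} ∩ {a, g, l, m, n} = {l}
So ⟦happy driver who called i⟧ = {l}.

{l}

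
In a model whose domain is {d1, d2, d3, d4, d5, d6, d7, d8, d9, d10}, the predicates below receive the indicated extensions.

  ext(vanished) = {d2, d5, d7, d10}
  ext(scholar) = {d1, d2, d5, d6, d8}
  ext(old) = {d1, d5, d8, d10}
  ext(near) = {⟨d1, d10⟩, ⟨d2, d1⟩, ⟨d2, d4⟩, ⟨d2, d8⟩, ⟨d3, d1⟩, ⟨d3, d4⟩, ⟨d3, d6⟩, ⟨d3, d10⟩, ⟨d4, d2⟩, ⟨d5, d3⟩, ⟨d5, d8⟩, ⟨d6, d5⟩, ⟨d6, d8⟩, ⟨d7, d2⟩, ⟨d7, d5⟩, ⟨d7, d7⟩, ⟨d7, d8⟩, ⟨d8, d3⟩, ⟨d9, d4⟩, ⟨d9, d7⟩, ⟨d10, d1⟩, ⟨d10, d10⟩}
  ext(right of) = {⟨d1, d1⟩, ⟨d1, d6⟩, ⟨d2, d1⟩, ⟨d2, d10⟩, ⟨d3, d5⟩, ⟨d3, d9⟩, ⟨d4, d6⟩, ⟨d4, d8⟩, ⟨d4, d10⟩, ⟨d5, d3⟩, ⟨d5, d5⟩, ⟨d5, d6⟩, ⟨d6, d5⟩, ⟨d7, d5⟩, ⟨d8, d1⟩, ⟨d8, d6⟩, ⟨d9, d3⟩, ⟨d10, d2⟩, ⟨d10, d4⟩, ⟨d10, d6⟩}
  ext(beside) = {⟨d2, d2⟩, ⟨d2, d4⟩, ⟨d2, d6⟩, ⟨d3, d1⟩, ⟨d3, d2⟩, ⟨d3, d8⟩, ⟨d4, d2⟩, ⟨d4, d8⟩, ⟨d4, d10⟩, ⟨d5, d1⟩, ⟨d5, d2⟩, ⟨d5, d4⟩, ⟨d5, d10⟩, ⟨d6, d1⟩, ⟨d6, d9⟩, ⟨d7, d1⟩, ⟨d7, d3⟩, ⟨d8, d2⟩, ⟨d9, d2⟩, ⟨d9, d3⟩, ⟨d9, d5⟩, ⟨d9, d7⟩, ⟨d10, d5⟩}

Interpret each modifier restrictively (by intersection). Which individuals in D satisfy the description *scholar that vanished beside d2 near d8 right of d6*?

⟦that vanished⟧ = ⟦vanished⟧ = {d2, d5, d7, d10}
⟦beside d2⟧ = {x : ⟨x, d2⟩ ∈ ⟦beside⟧} = {d2, d3, d4, d5, d8, d9}
⟦near d8⟧ = {x : ⟨x, d8⟩ ∈ ⟦near⟧} = {d2, d5, d6, d7}
⟦right of d6⟧ = {x : ⟨x, d6⟩ ∈ ⟦right of⟧} = {d1, d4, d5, d8, d10}
⟦scholar⟧ = {d1, d2, d5, d6, d8}
… ∩ ⟦that vanished⟧ = {d1, d2, d5, d6, d8} ∩ {d2, d5, d7, d10} = {d2, d5}
… ∩ ⟦beside d2⟧ = {d2, d5} ∩ {d2, d3, d4, d5, d8, d9} = {d2, d5}
… ∩ ⟦near d8⟧ = {d2, d5} ∩ {d2, d5, d6, d7} = {d2, d5}
… ∩ ⟦right of d6⟧ = {d2, d5} ∩ {d1, d4, d5, d8, d10} = {d5}
So ⟦scholar that vanished beside d2 near d8 right of d6⟧ = {d5}.

{d5}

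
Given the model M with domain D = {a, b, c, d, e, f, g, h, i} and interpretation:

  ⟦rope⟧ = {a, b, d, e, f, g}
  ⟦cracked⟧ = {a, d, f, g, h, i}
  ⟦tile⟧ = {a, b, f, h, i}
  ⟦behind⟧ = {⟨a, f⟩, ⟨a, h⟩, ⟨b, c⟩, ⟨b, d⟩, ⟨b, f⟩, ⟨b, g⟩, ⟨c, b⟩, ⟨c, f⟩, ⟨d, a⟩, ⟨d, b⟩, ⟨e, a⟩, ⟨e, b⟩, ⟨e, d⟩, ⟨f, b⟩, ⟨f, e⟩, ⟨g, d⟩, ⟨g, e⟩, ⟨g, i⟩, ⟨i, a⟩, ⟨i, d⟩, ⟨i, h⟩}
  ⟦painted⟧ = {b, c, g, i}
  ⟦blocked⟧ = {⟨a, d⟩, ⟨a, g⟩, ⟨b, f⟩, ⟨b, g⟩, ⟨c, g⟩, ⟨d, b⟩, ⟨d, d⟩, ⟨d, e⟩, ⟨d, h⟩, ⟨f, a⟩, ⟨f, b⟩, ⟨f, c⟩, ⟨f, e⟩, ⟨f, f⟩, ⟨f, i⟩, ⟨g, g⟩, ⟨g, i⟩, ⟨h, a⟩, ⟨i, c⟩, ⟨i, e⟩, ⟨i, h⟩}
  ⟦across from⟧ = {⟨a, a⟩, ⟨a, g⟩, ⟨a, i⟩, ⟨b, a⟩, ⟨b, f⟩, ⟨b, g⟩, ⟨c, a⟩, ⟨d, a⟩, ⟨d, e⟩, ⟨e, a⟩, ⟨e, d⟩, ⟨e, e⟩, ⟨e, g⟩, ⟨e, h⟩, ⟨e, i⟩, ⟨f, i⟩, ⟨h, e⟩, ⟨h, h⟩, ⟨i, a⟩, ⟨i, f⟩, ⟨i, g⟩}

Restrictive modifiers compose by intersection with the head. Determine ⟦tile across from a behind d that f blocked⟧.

{b, i}

⟦across from a⟧ = {x : ⟨x, a⟩ ∈ ⟦across from⟧} = {a, b, c, d, e, i}
⟦behind d⟧ = {x : ⟨x, d⟩ ∈ ⟦behind⟧} = {b, e, g, i}
⟦that f blocked⟧ = {x : ⟨f, x⟩ ∈ ⟦blocked⟧} = {a, b, c, e, f, i}
⟦tile⟧ = {a, b, f, h, i}
… ∩ ⟦across from a⟧ = {a, b, f, h, i} ∩ {a, b, c, d, e, i} = {a, b, i}
… ∩ ⟦behind d⟧ = {a, b, i} ∩ {b, e, g, i} = {b, i}
… ∩ ⟦that f blocked⟧ = {b, i} ∩ {a, b, c, e, f, i} = {b, i}
So ⟦tile across from a behind d that f blocked⟧ = {b, i}.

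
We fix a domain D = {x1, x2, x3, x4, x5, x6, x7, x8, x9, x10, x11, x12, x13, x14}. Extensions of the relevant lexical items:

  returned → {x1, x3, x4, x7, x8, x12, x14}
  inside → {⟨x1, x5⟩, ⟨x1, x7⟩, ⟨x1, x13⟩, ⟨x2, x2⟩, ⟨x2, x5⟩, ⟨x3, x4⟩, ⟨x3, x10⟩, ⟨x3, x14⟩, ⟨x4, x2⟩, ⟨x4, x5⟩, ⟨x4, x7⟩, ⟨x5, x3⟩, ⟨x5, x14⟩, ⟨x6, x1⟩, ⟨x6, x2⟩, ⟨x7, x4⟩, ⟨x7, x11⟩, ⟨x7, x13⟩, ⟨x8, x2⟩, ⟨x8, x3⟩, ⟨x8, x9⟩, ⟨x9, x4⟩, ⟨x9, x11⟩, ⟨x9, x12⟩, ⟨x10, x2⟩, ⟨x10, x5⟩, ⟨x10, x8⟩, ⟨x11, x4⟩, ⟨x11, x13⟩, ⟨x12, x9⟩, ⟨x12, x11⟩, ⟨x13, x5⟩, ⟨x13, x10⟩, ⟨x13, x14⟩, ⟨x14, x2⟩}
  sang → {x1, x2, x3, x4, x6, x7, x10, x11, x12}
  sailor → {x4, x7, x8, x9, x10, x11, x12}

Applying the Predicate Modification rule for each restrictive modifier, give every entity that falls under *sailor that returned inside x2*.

⟦that returned⟧ = ⟦returned⟧ = {x1, x3, x4, x7, x8, x12, x14}
⟦inside x2⟧ = {x : ⟨x, x2⟩ ∈ ⟦inside⟧} = {x2, x4, x6, x8, x10, x14}
⟦sailor⟧ = {x4, x7, x8, x9, x10, x11, x12}
… ∩ ⟦that returned⟧ = {x4, x7, x8, x9, x10, x11, x12} ∩ {x1, x3, x4, x7, x8, x12, x14} = {x4, x7, x8, x12}
… ∩ ⟦inside x2⟧ = {x4, x7, x8, x12} ∩ {x2, x4, x6, x8, x10, x14} = {x4, x8}
So ⟦sailor that returned inside x2⟧ = {x4, x8}.

{x4, x8}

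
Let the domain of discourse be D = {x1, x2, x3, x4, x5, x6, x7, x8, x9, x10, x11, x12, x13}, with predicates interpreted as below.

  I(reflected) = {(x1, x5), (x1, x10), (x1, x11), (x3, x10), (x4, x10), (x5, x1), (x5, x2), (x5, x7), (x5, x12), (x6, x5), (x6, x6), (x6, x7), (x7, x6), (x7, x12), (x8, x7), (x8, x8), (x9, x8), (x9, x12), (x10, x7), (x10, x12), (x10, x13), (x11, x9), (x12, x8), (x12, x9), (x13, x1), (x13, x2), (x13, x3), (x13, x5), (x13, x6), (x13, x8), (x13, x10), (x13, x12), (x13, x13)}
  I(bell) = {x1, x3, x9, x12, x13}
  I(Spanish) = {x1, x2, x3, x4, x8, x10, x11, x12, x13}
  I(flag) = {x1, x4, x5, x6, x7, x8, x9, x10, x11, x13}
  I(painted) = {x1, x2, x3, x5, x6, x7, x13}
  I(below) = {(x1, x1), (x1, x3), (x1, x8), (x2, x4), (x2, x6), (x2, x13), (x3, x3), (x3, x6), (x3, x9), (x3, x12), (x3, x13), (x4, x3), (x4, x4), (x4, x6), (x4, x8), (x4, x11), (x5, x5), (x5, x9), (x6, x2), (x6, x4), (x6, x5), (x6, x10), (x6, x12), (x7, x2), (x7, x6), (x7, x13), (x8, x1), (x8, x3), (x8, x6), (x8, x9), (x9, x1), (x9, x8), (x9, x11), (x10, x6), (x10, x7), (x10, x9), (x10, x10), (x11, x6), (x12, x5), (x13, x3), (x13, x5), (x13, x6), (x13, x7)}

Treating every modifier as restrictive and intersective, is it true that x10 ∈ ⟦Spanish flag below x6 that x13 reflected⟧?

⟦below x6⟧ = {x : ⟨x, x6⟩ ∈ ⟦below⟧} = {x2, x3, x4, x7, x8, x10, x11, x13}
⟦that x13 reflected⟧ = {x : ⟨x13, x⟩ ∈ ⟦reflected⟧} = {x1, x2, x3, x5, x6, x8, x10, x12, x13}
⟦flag⟧ = {x1, x4, x5, x6, x7, x8, x9, x10, x11, x13}
… ∩ ⟦below x6⟧ = {x1, x4, x5, x6, x7, x8, x9, x10, x11, x13} ∩ {x2, x3, x4, x7, x8, x10, x11, x13} = {x4, x7, x8, x10, x11, x13}
… ∩ ⟦that x13 reflected⟧ = {x4, x7, x8, x10, x11, x13} ∩ {x1, x2, x3, x5, x6, x8, x10, x12, x13} = {x8, x10, x13}
… ∩ ⟦Spanish⟧ = {x8, x10, x13} ∩ {x1, x2, x3, x4, x8, x10, x11, x12, x13} = {x8, x10, x13}
⟦Spanish flag below x6 that x13 reflected⟧ = {x8, x10, x13}; x10 ∈ this set.

yes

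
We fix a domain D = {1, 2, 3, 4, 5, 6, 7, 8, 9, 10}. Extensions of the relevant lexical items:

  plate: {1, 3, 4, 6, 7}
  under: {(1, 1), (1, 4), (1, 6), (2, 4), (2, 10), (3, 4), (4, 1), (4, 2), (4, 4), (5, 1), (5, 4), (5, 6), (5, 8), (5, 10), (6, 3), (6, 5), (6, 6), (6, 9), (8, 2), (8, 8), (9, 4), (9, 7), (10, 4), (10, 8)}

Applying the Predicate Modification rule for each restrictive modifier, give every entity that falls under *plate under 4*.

{1, 3, 4}

⟦under 4⟧ = {x : ⟨x, 4⟩ ∈ ⟦under⟧} = {1, 2, 3, 4, 5, 9, 10}
⟦plate⟧ = {1, 3, 4, 6, 7}
… ∩ ⟦under 4⟧ = {1, 3, 4, 6, 7} ∩ {1, 2, 3, 4, 5, 9, 10} = {1, 3, 4}
So ⟦plate under 4⟧ = {1, 3, 4}.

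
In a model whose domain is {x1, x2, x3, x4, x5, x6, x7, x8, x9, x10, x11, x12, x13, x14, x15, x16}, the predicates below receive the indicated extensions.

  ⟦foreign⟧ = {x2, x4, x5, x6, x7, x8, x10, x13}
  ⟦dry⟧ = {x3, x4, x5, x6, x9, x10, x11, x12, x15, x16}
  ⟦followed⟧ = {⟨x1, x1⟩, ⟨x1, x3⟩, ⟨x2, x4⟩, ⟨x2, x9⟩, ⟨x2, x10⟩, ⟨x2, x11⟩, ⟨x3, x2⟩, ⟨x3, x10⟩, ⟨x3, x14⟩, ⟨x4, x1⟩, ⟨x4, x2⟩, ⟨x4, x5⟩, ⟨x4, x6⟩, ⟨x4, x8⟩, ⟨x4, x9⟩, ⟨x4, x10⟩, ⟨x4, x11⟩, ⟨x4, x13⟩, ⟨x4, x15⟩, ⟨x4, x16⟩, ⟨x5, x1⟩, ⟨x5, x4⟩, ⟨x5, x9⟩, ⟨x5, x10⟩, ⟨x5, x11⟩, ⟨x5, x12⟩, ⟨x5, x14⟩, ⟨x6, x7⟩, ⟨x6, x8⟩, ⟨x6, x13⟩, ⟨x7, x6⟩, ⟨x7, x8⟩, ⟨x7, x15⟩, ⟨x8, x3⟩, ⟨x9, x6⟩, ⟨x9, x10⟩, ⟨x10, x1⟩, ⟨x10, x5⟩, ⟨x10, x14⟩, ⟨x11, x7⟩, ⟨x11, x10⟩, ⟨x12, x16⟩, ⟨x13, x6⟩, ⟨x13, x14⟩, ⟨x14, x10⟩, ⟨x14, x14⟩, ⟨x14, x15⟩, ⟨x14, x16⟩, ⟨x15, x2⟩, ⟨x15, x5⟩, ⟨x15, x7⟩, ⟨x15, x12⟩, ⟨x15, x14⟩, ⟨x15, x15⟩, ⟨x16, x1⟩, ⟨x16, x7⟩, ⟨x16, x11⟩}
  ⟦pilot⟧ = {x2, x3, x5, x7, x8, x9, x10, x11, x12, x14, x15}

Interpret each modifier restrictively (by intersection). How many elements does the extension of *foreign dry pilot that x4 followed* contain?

2

⟦that x4 followed⟧ = {x : ⟨x4, x⟩ ∈ ⟦followed⟧} = {x1, x2, x5, x6, x8, x9, x10, x11, x13, x15, x16}
⟦pilot⟧ = {x2, x3, x5, x7, x8, x9, x10, x11, x12, x14, x15}
… ∩ ⟦that x4 followed⟧ = {x2, x3, x5, x7, x8, x9, x10, x11, x12, x14, x15} ∩ {x1, x2, x5, x6, x8, x9, x10, x11, x13, x15, x16} = {x2, x5, x8, x9, x10, x11, x15}
… ∩ ⟦foreign⟧ = {x2, x5, x8, x9, x10, x11, x15} ∩ {x2, x4, x5, x6, x7, x8, x10, x13} = {x2, x5, x8, x10}
… ∩ ⟦dry⟧ = {x2, x5, x8, x10} ∩ {x3, x4, x5, x6, x9, x10, x11, x12, x15, x16} = {x5, x10}
⟦foreign dry pilot that x4 followed⟧ = {x5, x10}, so the cardinality is 2.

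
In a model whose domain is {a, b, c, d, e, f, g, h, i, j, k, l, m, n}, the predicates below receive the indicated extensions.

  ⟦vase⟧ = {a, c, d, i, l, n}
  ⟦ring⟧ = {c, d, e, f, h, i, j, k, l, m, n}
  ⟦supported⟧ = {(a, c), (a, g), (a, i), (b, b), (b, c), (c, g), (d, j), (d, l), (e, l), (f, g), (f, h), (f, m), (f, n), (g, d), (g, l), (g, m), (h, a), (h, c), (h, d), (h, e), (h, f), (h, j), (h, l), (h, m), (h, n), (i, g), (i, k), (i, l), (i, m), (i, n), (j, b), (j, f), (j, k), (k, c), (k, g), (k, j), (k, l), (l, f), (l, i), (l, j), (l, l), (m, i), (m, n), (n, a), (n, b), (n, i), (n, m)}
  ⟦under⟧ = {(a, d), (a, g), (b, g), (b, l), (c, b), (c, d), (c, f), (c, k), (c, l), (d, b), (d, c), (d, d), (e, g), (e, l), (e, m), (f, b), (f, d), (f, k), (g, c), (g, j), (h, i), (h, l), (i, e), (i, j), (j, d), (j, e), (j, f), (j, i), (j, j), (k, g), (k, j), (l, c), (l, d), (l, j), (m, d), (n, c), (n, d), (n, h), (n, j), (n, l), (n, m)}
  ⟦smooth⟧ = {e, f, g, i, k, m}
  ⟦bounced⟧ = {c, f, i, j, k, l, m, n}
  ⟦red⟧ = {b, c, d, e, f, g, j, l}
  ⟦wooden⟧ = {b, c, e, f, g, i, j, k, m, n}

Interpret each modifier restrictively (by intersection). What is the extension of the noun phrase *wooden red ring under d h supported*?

⟦under d⟧ = {x : ⟨x, d⟩ ∈ ⟦under⟧} = {a, c, d, f, j, l, m, n}
⟦h supported⟧ = {x : ⟨h, x⟩ ∈ ⟦supported⟧} = {a, c, d, e, f, j, l, m, n}
⟦ring⟧ = {c, d, e, f, h, i, j, k, l, m, n}
… ∩ ⟦under d⟧ = {c, d, e, f, h, i, j, k, l, m, n} ∩ {a, c, d, f, j, l, m, n} = {c, d, f, j, l, m, n}
… ∩ ⟦h supported⟧ = {c, d, f, j, l, m, n} ∩ {a, c, d, e, f, j, l, m, n} = {c, d, f, j, l, m, n}
… ∩ ⟦wooden⟧ = {c, d, f, j, l, m, n} ∩ {b, c, e, f, g, i, j, k, m, n} = {c, f, j, m, n}
… ∩ ⟦red⟧ = {c, f, j, m, n} ∩ {b, c, d, e, f, g, j, l} = {c, f, j}
So ⟦wooden red ring under d h supported⟧ = {c, f, j}.

{c, f, j}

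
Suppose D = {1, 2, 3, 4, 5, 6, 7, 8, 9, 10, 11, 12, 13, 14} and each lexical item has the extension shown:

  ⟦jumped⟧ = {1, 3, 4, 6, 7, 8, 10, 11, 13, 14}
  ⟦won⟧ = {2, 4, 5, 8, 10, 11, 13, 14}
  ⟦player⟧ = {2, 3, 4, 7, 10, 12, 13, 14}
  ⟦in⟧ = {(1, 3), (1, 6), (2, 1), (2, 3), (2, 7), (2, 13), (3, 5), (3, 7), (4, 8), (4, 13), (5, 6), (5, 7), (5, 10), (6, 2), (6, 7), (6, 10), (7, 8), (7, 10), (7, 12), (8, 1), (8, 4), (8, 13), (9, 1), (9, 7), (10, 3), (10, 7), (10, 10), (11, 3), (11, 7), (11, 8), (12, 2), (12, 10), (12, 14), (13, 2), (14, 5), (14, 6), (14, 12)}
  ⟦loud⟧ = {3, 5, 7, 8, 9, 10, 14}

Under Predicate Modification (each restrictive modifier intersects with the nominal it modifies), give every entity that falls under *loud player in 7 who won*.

{10}

⟦in 7⟧ = {x : ⟨x, 7⟩ ∈ ⟦in⟧} = {2, 3, 5, 6, 9, 10, 11}
⟦who won⟧ = ⟦won⟧ = {2, 4, 5, 8, 10, 11, 13, 14}
⟦player⟧ = {2, 3, 4, 7, 10, 12, 13, 14}
… ∩ ⟦in 7⟧ = {2, 3, 4, 7, 10, 12, 13, 14} ∩ {2, 3, 5, 6, 9, 10, 11} = {2, 3, 10}
… ∩ ⟦who won⟧ = {2, 3, 10} ∩ {2, 4, 5, 8, 10, 11, 13, 14} = {2, 10}
… ∩ ⟦loud⟧ = {2, 10} ∩ {3, 5, 7, 8, 9, 10, 14} = {10}
So ⟦loud player in 7 who won⟧ = {10}.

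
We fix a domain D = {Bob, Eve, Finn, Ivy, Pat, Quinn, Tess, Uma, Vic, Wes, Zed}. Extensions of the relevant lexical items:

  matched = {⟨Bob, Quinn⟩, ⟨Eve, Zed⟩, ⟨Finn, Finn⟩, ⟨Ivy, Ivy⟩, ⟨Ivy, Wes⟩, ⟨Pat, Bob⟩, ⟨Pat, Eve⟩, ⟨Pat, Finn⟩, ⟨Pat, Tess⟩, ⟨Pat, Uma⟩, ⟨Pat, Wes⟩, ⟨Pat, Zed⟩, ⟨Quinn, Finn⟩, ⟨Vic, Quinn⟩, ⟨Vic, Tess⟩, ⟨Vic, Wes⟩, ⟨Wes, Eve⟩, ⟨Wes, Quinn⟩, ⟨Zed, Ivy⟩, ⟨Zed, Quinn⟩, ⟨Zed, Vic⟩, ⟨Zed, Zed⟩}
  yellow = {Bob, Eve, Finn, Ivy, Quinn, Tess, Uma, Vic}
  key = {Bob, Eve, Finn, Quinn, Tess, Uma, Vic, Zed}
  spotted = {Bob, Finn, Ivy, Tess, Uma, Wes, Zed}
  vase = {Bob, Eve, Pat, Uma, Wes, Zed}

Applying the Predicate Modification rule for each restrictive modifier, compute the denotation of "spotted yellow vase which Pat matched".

⟦which Pat matched⟧ = {x : ⟨Pat, x⟩ ∈ ⟦matched⟧} = {Bob, Eve, Finn, Tess, Uma, Wes, Zed}
⟦vase⟧ = {Bob, Eve, Pat, Uma, Wes, Zed}
… ∩ ⟦which Pat matched⟧ = {Bob, Eve, Pat, Uma, Wes, Zed} ∩ {Bob, Eve, Finn, Tess, Uma, Wes, Zed} = {Bob, Eve, Uma, Wes, Zed}
… ∩ ⟦spotted⟧ = {Bob, Eve, Uma, Wes, Zed} ∩ {Bob, Finn, Ivy, Tess, Uma, Wes, Zed} = {Bob, Uma, Wes, Zed}
… ∩ ⟦yellow⟧ = {Bob, Uma, Wes, Zed} ∩ {Bob, Eve, Finn, Ivy, Quinn, Tess, Uma, Vic} = {Bob, Uma}
So ⟦spotted yellow vase which Pat matched⟧ = {Bob, Uma}.

{Bob, Uma}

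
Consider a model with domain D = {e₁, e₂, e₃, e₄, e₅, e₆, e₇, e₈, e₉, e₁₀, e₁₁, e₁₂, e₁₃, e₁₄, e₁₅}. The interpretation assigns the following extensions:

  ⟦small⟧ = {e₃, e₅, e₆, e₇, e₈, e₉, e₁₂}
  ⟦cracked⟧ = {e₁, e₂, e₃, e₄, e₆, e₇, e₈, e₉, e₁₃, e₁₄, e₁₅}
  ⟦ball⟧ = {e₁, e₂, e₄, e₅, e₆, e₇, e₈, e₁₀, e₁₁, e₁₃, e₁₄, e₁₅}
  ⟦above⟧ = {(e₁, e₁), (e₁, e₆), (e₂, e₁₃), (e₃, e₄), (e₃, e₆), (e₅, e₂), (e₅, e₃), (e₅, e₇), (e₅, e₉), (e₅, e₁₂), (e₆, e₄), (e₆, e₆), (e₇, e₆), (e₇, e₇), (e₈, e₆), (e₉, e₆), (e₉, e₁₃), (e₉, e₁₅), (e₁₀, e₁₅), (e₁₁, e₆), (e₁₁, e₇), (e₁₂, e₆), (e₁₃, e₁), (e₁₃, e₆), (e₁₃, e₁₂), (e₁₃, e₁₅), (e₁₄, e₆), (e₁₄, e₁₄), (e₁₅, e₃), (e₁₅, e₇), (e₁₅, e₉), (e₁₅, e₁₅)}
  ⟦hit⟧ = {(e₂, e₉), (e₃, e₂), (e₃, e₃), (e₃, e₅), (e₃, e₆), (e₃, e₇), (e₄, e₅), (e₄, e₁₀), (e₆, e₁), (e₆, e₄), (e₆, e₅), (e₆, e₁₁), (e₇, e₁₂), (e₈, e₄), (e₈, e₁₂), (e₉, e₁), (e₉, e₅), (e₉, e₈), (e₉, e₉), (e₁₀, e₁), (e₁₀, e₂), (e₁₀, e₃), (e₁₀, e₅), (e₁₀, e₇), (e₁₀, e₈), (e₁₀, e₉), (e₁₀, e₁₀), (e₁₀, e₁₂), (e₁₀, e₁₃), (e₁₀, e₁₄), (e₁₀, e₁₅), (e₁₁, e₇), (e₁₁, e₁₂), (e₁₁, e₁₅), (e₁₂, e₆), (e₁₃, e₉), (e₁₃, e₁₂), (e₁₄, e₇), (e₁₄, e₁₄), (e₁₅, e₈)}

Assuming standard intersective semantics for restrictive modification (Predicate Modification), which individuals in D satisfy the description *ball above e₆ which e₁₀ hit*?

{e₁, e₇, e₈, e₁₃, e₁₄}

⟦above e₆⟧ = {x : ⟨x, e₆⟩ ∈ ⟦above⟧} = {e₁, e₃, e₆, e₇, e₈, e₉, e₁₁, e₁₂, e₁₃, e₁₄}
⟦which e₁₀ hit⟧ = {x : ⟨e₁₀, x⟩ ∈ ⟦hit⟧} = {e₁, e₂, e₃, e₅, e₇, e₈, e₉, e₁₀, e₁₂, e₁₃, e₁₄, e₁₅}
⟦ball⟧ = {e₁, e₂, e₄, e₅, e₆, e₇, e₈, e₁₀, e₁₁, e₁₃, e₁₄, e₁₅}
… ∩ ⟦above e₆⟧ = {e₁, e₂, e₄, e₅, e₆, e₇, e₈, e₁₀, e₁₁, e₁₃, e₁₄, e₁₅} ∩ {e₁, e₃, e₆, e₇, e₈, e₉, e₁₁, e₁₂, e₁₃, e₁₄} = {e₁, e₆, e₇, e₈, e₁₁, e₁₃, e₁₄}
… ∩ ⟦which e₁₀ hit⟧ = {e₁, e₆, e₇, e₈, e₁₁, e₁₃, e₁₄} ∩ {e₁, e₂, e₃, e₅, e₇, e₈, e₉, e₁₀, e₁₂, e₁₃, e₁₄, e₁₅} = {e₁, e₇, e₈, e₁₃, e₁₄}
So ⟦ball above e₆ which e₁₀ hit⟧ = {e₁, e₇, e₈, e₁₃, e₁₄}.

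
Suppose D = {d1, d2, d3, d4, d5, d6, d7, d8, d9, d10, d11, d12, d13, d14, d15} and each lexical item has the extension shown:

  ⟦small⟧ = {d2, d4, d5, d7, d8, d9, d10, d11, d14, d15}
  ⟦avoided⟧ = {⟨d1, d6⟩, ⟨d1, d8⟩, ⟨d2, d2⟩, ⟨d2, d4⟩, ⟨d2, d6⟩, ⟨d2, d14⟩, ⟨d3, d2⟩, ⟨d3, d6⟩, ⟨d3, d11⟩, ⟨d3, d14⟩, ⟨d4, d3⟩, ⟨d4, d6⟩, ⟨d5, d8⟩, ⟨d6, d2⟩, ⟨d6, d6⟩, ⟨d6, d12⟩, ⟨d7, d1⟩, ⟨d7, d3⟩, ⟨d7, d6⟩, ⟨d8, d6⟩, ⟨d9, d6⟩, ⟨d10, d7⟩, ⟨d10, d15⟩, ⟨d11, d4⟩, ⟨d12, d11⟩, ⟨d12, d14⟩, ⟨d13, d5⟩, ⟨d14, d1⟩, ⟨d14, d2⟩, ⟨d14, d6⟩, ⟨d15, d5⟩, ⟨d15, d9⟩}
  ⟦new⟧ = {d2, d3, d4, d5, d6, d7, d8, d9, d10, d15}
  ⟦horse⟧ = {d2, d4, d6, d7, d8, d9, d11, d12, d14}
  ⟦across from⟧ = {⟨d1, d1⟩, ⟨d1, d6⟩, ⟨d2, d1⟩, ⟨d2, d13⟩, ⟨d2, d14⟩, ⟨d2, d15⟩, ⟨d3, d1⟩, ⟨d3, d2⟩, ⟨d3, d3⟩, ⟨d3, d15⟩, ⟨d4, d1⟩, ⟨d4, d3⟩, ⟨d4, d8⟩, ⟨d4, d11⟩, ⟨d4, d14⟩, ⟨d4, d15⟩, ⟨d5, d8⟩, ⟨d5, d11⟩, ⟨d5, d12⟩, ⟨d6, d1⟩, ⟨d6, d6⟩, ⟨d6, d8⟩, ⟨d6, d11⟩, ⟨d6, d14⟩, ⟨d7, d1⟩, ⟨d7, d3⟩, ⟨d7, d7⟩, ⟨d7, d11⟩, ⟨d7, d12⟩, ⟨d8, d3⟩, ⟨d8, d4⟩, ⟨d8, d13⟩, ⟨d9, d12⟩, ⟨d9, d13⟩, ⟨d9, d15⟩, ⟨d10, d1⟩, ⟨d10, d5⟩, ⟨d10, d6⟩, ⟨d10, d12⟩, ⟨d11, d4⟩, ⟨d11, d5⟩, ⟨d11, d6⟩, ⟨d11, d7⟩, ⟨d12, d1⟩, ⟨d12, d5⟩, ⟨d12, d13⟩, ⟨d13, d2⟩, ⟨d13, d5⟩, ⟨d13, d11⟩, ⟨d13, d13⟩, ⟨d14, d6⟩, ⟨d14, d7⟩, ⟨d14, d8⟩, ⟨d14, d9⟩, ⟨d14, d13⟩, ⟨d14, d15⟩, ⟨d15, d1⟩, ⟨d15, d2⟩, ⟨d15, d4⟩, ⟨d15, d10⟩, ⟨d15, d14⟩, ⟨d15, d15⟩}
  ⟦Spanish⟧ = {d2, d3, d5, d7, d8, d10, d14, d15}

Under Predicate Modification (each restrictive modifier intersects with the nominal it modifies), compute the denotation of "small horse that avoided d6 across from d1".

⟦that avoided d6⟧ = {x : ⟨x, d6⟩ ∈ ⟦avoided⟧} = {d1, d2, d3, d4, d6, d7, d8, d9, d14}
⟦across from d1⟧ = {x : ⟨x, d1⟩ ∈ ⟦across from⟧} = {d1, d2, d3, d4, d6, d7, d10, d12, d15}
⟦horse⟧ = {d2, d4, d6, d7, d8, d9, d11, d12, d14}
… ∩ ⟦that avoided d6⟧ = {d2, d4, d6, d7, d8, d9, d11, d12, d14} ∩ {d1, d2, d3, d4, d6, d7, d8, d9, d14} = {d2, d4, d6, d7, d8, d9, d14}
… ∩ ⟦across from d1⟧ = {d2, d4, d6, d7, d8, d9, d14} ∩ {d1, d2, d3, d4, d6, d7, d10, d12, d15} = {d2, d4, d6, d7}
… ∩ ⟦small⟧ = {d2, d4, d6, d7} ∩ {d2, d4, d5, d7, d8, d9, d10, d11, d14, d15} = {d2, d4, d7}
So ⟦small horse that avoided d6 across from d1⟧ = {d2, d4, d7}.

{d2, d4, d7}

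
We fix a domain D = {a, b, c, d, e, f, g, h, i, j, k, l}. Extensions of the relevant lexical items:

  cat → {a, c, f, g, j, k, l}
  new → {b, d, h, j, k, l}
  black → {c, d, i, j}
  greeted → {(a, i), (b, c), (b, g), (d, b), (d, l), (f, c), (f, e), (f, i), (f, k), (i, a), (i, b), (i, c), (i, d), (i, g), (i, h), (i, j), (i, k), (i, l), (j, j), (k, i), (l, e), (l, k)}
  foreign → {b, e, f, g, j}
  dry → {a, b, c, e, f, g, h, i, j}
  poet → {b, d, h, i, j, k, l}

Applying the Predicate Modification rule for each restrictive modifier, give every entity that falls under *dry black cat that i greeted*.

{c, j}

⟦that i greeted⟧ = {x : ⟨i, x⟩ ∈ ⟦greeted⟧} = {a, b, c, d, g, h, j, k, l}
⟦cat⟧ = {a, c, f, g, j, k, l}
… ∩ ⟦that i greeted⟧ = {a, c, f, g, j, k, l} ∩ {a, b, c, d, g, h, j, k, l} = {a, c, g, j, k, l}
… ∩ ⟦dry⟧ = {a, c, g, j, k, l} ∩ {a, b, c, e, f, g, h, i, j} = {a, c, g, j}
… ∩ ⟦black⟧ = {a, c, g, j} ∩ {c, d, i, j} = {c, j}
So ⟦dry black cat that i greeted⟧ = {c, j}.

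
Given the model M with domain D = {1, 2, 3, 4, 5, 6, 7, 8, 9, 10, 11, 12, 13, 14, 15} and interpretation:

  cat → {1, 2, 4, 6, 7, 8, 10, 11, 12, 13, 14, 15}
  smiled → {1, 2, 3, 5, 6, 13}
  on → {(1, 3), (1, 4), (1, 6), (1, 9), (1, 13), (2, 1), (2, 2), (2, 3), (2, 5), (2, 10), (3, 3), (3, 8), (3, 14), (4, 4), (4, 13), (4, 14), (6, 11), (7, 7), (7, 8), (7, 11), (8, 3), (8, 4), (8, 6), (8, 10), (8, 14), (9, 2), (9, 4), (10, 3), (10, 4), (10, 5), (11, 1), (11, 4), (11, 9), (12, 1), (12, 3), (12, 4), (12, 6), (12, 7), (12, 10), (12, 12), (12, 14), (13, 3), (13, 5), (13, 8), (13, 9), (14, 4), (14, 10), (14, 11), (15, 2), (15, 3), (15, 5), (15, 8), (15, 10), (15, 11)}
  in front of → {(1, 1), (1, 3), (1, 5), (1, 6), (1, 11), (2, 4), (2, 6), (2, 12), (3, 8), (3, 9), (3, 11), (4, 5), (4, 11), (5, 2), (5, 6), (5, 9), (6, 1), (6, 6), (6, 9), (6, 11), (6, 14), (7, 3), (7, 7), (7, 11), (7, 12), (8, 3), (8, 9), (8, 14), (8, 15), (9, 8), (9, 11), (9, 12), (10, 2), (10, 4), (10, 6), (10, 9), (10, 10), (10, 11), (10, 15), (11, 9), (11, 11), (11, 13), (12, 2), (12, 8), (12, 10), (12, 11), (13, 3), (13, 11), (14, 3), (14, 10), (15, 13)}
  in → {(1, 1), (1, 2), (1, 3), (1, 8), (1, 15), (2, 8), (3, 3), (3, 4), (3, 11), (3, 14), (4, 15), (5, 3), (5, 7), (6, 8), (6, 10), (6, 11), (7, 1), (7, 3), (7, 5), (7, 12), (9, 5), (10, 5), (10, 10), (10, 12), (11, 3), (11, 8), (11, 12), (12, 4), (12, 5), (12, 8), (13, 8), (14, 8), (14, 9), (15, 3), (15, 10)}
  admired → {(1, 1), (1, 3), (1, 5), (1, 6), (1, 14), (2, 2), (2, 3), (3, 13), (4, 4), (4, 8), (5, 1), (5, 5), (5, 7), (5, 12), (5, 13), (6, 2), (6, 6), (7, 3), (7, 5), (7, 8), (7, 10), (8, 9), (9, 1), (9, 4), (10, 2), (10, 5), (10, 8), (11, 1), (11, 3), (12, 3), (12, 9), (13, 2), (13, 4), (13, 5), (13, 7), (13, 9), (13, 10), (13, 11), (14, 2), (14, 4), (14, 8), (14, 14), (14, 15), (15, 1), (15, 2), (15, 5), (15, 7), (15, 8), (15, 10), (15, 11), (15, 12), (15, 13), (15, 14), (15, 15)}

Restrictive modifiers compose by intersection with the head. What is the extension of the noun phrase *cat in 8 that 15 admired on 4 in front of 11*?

{1, 11, 12}

⟦in 8⟧ = {x : ⟨x, 8⟩ ∈ ⟦in⟧} = {1, 2, 6, 11, 12, 13, 14}
⟦that 15 admired⟧ = {x : ⟨15, x⟩ ∈ ⟦admired⟧} = {1, 2, 5, 7, 8, 10, 11, 12, 13, 14, 15}
⟦on 4⟧ = {x : ⟨x, 4⟩ ∈ ⟦on⟧} = {1, 4, 8, 9, 10, 11, 12, 14}
⟦in front of 11⟧ = {x : ⟨x, 11⟩ ∈ ⟦in front of⟧} = {1, 3, 4, 6, 7, 9, 10, 11, 12, 13}
⟦cat⟧ = {1, 2, 4, 6, 7, 8, 10, 11, 12, 13, 14, 15}
… ∩ ⟦in 8⟧ = {1, 2, 4, 6, 7, 8, 10, 11, 12, 13, 14, 15} ∩ {1, 2, 6, 11, 12, 13, 14} = {1, 2, 6, 11, 12, 13, 14}
… ∩ ⟦that 15 admired⟧ = {1, 2, 6, 11, 12, 13, 14} ∩ {1, 2, 5, 7, 8, 10, 11, 12, 13, 14, 15} = {1, 2, 11, 12, 13, 14}
… ∩ ⟦on 4⟧ = {1, 2, 11, 12, 13, 14} ∩ {1, 4, 8, 9, 10, 11, 12, 14} = {1, 11, 12, 14}
… ∩ ⟦in front of 11⟧ = {1, 11, 12, 14} ∩ {1, 3, 4, 6, 7, 9, 10, 11, 12, 13} = {1, 11, 12}
So ⟦cat in 8 that 15 admired on 4 in front of 11⟧ = {1, 11, 12}.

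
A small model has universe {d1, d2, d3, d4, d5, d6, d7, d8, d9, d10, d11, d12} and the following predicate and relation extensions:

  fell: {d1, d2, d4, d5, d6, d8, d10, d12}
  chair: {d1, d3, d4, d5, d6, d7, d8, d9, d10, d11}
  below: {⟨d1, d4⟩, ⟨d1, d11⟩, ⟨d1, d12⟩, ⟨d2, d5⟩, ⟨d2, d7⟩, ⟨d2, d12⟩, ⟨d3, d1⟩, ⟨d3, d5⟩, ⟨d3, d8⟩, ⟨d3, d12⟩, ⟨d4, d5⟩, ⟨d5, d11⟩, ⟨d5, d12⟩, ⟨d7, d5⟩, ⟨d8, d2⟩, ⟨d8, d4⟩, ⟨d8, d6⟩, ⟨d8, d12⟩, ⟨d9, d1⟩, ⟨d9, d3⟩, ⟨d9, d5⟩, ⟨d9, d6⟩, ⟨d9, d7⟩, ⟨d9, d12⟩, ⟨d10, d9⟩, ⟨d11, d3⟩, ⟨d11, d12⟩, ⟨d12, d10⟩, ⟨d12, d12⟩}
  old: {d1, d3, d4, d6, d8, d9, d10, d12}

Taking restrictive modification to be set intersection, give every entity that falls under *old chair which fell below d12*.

⟦which fell⟧ = ⟦fell⟧ = {d1, d2, d4, d5, d6, d8, d10, d12}
⟦below d12⟧ = {x : ⟨x, d12⟩ ∈ ⟦below⟧} = {d1, d2, d3, d5, d8, d9, d11, d12}
⟦chair⟧ = {d1, d3, d4, d5, d6, d7, d8, d9, d10, d11}
… ∩ ⟦which fell⟧ = {d1, d3, d4, d5, d6, d7, d8, d9, d10, d11} ∩ {d1, d2, d4, d5, d6, d8, d10, d12} = {d1, d4, d5, d6, d8, d10}
… ∩ ⟦below d12⟧ = {d1, d4, d5, d6, d8, d10} ∩ {d1, d2, d3, d5, d8, d9, d11, d12} = {d1, d5, d8}
… ∩ ⟦old⟧ = {d1, d5, d8} ∩ {d1, d3, d4, d6, d8, d9, d10, d12} = {d1, d8}
So ⟦old chair which fell below d12⟧ = {d1, d8}.

{d1, d8}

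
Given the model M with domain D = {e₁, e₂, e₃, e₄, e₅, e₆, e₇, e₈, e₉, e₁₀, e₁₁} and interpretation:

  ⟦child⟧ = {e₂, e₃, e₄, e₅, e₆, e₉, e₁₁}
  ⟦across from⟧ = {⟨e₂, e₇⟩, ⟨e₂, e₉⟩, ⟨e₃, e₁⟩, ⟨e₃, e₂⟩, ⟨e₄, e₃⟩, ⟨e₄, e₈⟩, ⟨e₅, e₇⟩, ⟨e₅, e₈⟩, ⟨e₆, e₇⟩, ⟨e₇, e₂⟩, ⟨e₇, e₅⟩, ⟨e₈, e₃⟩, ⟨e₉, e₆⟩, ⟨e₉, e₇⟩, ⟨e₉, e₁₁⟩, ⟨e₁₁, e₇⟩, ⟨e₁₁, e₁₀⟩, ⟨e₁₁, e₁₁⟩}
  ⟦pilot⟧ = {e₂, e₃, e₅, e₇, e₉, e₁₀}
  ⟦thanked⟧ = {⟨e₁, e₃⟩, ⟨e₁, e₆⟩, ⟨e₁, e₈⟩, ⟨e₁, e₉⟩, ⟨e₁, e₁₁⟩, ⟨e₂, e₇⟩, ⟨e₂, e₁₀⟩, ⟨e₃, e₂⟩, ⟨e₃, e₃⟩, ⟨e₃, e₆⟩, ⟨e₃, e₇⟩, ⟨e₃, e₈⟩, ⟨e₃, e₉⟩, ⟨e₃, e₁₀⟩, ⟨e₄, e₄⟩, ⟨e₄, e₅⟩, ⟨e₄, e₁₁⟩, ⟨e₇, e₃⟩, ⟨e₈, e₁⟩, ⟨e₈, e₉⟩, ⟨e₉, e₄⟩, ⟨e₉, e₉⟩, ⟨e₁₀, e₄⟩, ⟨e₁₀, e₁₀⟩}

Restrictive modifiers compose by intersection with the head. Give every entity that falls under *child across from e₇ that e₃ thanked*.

{e₂, e₆, e₉}

⟦across from e₇⟧ = {x : ⟨x, e₇⟩ ∈ ⟦across from⟧} = {e₂, e₅, e₆, e₉, e₁₁}
⟦that e₃ thanked⟧ = {x : ⟨e₃, x⟩ ∈ ⟦thanked⟧} = {e₂, e₃, e₆, e₇, e₈, e₉, e₁₀}
⟦child⟧ = {e₂, e₃, e₄, e₅, e₆, e₉, e₁₁}
… ∩ ⟦across from e₇⟧ = {e₂, e₃, e₄, e₅, e₆, e₉, e₁₁} ∩ {e₂, e₅, e₆, e₉, e₁₁} = {e₂, e₅, e₆, e₉, e₁₁}
… ∩ ⟦that e₃ thanked⟧ = {e₂, e₅, e₆, e₉, e₁₁} ∩ {e₂, e₃, e₆, e₇, e₈, e₉, e₁₀} = {e₂, e₆, e₉}
So ⟦child across from e₇ that e₃ thanked⟧ = {e₂, e₆, e₉}.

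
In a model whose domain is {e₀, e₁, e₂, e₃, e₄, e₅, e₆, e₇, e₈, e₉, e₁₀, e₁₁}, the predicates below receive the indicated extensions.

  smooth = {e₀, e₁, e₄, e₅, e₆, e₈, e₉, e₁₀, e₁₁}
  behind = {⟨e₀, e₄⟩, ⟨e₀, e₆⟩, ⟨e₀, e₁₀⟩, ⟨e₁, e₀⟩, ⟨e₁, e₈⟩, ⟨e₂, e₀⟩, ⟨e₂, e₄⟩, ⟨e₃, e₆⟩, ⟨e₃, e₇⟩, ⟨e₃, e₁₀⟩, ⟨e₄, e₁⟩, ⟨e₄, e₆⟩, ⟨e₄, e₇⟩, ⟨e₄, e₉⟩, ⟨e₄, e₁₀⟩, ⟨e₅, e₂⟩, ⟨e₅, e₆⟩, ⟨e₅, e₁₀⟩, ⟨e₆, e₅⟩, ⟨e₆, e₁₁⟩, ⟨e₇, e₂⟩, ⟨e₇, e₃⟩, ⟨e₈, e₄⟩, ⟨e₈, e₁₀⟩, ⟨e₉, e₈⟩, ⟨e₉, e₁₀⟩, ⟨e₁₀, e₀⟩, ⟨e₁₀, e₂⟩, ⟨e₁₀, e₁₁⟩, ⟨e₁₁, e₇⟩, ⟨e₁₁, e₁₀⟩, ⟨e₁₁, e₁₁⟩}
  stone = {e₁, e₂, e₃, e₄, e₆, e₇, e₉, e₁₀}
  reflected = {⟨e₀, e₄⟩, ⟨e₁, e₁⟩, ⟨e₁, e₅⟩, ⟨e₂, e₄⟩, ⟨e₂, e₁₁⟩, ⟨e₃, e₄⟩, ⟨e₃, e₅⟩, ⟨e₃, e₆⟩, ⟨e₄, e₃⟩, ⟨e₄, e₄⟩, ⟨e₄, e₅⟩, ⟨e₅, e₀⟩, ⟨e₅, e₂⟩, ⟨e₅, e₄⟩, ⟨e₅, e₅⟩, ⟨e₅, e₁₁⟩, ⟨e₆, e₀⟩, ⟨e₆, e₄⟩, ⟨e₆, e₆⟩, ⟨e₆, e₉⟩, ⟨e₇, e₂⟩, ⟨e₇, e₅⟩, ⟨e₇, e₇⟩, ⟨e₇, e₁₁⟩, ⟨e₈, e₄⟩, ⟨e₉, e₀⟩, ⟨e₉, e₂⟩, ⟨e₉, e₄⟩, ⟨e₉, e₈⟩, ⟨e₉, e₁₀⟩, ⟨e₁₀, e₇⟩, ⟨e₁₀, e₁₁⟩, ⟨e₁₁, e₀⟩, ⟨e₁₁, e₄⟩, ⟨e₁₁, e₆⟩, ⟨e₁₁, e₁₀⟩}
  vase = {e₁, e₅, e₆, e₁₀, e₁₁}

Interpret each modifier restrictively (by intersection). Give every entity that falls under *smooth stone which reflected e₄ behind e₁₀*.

{e₄, e₉}

⟦which reflected e₄⟧ = {x : ⟨x, e₄⟩ ∈ ⟦reflected⟧} = {e₀, e₂, e₃, e₄, e₅, e₆, e₈, e₉, e₁₁}
⟦behind e₁₀⟧ = {x : ⟨x, e₁₀⟩ ∈ ⟦behind⟧} = {e₀, e₃, e₄, e₅, e₈, e₉, e₁₁}
⟦stone⟧ = {e₁, e₂, e₃, e₄, e₆, e₇, e₉, e₁₀}
… ∩ ⟦which reflected e₄⟧ = {e₁, e₂, e₃, e₄, e₆, e₇, e₉, e₁₀} ∩ {e₀, e₂, e₃, e₄, e₅, e₆, e₈, e₉, e₁₁} = {e₂, e₃, e₄, e₆, e₉}
… ∩ ⟦behind e₁₀⟧ = {e₂, e₃, e₄, e₆, e₉} ∩ {e₀, e₃, e₄, e₅, e₈, e₉, e₁₁} = {e₃, e₄, e₉}
… ∩ ⟦smooth⟧ = {e₃, e₄, e₉} ∩ {e₀, e₁, e₄, e₅, e₆, e₈, e₉, e₁₀, e₁₁} = {e₄, e₉}
So ⟦smooth stone which reflected e₄ behind e₁₀⟧ = {e₄, e₉}.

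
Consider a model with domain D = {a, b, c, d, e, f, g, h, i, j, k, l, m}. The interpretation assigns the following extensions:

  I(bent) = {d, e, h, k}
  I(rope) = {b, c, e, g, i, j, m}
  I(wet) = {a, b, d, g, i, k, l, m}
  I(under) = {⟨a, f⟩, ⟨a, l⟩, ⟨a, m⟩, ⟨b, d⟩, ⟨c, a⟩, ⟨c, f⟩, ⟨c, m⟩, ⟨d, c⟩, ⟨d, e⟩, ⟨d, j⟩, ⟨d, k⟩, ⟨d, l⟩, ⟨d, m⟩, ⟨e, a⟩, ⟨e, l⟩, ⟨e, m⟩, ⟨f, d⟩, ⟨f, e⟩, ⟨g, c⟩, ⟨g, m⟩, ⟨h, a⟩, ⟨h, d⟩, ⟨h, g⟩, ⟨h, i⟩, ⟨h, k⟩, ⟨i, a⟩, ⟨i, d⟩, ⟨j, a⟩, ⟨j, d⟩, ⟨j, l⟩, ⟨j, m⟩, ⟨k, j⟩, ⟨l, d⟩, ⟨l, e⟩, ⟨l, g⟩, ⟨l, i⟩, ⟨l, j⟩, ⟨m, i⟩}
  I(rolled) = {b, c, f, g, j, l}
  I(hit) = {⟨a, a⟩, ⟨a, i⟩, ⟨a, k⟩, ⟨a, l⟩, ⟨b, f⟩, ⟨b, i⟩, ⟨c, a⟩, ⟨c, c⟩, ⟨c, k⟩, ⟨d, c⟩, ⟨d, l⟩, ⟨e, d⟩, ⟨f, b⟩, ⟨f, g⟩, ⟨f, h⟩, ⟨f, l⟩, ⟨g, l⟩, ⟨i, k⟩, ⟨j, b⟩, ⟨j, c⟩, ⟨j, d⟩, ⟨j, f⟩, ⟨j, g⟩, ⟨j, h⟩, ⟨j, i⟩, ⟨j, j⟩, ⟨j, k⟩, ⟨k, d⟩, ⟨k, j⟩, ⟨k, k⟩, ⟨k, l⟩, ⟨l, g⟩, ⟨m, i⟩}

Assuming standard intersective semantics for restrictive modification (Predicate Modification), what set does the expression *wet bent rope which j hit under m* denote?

⟦which j hit⟧ = {x : ⟨j, x⟩ ∈ ⟦hit⟧} = {b, c, d, f, g, h, i, j, k}
⟦under m⟧ = {x : ⟨x, m⟩ ∈ ⟦under⟧} = {a, c, d, e, g, j}
⟦rope⟧ = {b, c, e, g, i, j, m}
… ∩ ⟦which j hit⟧ = {b, c, e, g, i, j, m} ∩ {b, c, d, f, g, h, i, j, k} = {b, c, g, i, j}
… ∩ ⟦under m⟧ = {b, c, g, i, j} ∩ {a, c, d, e, g, j} = {c, g, j}
… ∩ ⟦wet⟧ = {c, g, j} ∩ {a, b, d, g, i, k, l, m} = {g}
… ∩ ⟦bent⟧ = {g} ∩ {d, e, h, k} = ∅
So ⟦wet bent rope which j hit under m⟧ = ∅.

∅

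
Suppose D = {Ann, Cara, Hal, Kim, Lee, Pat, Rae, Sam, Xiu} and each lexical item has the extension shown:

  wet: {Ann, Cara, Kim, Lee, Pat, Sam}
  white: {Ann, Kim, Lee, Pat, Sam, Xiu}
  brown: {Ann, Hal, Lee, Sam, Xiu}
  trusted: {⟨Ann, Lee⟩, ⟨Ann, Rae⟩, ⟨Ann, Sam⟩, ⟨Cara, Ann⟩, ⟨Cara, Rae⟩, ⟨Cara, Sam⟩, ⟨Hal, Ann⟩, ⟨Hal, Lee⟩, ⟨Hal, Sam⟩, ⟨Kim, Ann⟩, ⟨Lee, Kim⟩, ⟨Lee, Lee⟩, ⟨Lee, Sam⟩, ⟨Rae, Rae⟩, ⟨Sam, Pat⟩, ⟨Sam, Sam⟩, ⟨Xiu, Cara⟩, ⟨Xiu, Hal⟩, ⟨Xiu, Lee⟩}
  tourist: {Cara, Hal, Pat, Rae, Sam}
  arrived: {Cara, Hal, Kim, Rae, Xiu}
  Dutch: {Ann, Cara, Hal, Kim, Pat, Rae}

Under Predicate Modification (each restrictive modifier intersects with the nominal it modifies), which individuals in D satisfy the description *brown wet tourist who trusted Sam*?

⟦who trusted Sam⟧ = {x : ⟨x, Sam⟩ ∈ ⟦trusted⟧} = {Ann, Cara, Hal, Lee, Sam}
⟦tourist⟧ = {Cara, Hal, Pat, Rae, Sam}
… ∩ ⟦who trusted Sam⟧ = {Cara, Hal, Pat, Rae, Sam} ∩ {Ann, Cara, Hal, Lee, Sam} = {Cara, Hal, Sam}
… ∩ ⟦brown⟧ = {Cara, Hal, Sam} ∩ {Ann, Hal, Lee, Sam, Xiu} = {Hal, Sam}
… ∩ ⟦wet⟧ = {Hal, Sam} ∩ {Ann, Cara, Kim, Lee, Pat, Sam} = {Sam}
So ⟦brown wet tourist who trusted Sam⟧ = {Sam}.

{Sam}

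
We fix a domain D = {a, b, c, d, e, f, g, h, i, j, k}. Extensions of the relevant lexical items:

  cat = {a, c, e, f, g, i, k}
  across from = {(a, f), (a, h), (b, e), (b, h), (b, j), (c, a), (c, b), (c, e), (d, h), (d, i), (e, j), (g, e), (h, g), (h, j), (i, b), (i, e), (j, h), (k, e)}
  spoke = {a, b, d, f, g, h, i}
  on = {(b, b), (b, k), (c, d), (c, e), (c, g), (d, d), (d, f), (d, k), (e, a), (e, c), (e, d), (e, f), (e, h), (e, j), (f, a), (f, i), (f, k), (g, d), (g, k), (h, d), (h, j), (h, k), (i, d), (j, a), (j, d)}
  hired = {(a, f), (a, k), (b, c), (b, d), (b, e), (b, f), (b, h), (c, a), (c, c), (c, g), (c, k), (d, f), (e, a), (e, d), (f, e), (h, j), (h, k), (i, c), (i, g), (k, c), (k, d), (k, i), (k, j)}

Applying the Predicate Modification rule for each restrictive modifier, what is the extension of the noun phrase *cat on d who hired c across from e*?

⟦on d⟧ = {x : ⟨x, d⟩ ∈ ⟦on⟧} = {c, d, e, g, h, i, j}
⟦who hired c⟧ = {x : ⟨x, c⟩ ∈ ⟦hired⟧} = {b, c, i, k}
⟦across from e⟧ = {x : ⟨x, e⟩ ∈ ⟦across from⟧} = {b, c, g, i, k}
⟦cat⟧ = {a, c, e, f, g, i, k}
… ∩ ⟦on d⟧ = {a, c, e, f, g, i, k} ∩ {c, d, e, g, h, i, j} = {c, e, g, i}
… ∩ ⟦who hired c⟧ = {c, e, g, i} ∩ {b, c, i, k} = {c, i}
… ∩ ⟦across from e⟧ = {c, i} ∩ {b, c, g, i, k} = {c, i}
So ⟦cat on d who hired c across from e⟧ = {c, i}.

{c, i}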